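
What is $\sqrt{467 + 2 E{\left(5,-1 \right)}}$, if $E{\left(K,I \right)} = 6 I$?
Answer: $\sqrt{455} \approx 21.331$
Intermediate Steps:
$\sqrt{467 + 2 E{\left(5,-1 \right)}} = \sqrt{467 + 2 \cdot 6 \left(-1\right)} = \sqrt{467 + 2 \left(-6\right)} = \sqrt{467 - 12} = \sqrt{455}$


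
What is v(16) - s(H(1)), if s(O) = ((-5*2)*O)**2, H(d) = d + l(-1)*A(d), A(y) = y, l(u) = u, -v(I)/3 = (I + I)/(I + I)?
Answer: -3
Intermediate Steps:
v(I) = -3 (v(I) = -3*(I + I)/(I + I) = -3*2*I/(2*I) = -3*2*I*1/(2*I) = -3*1 = -3)
H(d) = 0 (H(d) = d - d = 0)
s(O) = 100*O**2 (s(O) = (-10*O)**2 = 100*O**2)
v(16) - s(H(1)) = -3 - 100*0**2 = -3 - 100*0 = -3 - 1*0 = -3 + 0 = -3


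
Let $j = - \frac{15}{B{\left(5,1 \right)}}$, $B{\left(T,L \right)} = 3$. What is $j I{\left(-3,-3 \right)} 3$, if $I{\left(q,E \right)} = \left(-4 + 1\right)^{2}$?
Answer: $-135$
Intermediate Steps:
$I{\left(q,E \right)} = 9$ ($I{\left(q,E \right)} = \left(-3\right)^{2} = 9$)
$j = -5$ ($j = - \frac{15}{3} = \left(-15\right) \frac{1}{3} = -5$)
$j I{\left(-3,-3 \right)} 3 = \left(-5\right) 9 \cdot 3 = \left(-45\right) 3 = -135$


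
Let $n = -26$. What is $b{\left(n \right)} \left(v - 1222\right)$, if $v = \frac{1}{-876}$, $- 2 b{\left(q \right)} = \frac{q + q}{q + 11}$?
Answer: $\frac{13916149}{6570} \approx 2118.1$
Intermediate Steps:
$b{\left(q \right)} = - \frac{q}{11 + q}$ ($b{\left(q \right)} = - \frac{\left(q + q\right) \frac{1}{q + 11}}{2} = - \frac{2 q \frac{1}{11 + q}}{2} = - \frac{q}{11 + q}$)
$v = - \frac{1}{876} \approx -0.0011416$
$b{\left(n \right)} \left(v - 1222\right) = \left(-1\right) \left(-26\right) \frac{1}{11 - 26} \left(- \frac{1}{876} - 1222\right) = \left(-1\right) \left(-26\right) \frac{1}{-15} \left(- \frac{1070473}{876}\right) = \left(-1\right) \left(-26\right) \left(- \frac{1}{15}\right) \left(- \frac{1070473}{876}\right) = \left(- \frac{26}{15}\right) \left(- \frac{1070473}{876}\right) = \frac{13916149}{6570}$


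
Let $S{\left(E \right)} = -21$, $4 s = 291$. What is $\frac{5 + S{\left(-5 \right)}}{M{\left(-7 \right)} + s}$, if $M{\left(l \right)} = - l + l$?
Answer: $- \frac{64}{291} \approx -0.21993$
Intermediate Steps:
$M{\left(l \right)} = 0$
$s = \frac{291}{4}$ ($s = \frac{1}{4} \cdot 291 = \frac{291}{4} \approx 72.75$)
$\frac{5 + S{\left(-5 \right)}}{M{\left(-7 \right)} + s} = \frac{5 - 21}{0 + \frac{291}{4}} = - \frac{16}{\frac{291}{4}} = \left(-16\right) \frac{4}{291} = - \frac{64}{291}$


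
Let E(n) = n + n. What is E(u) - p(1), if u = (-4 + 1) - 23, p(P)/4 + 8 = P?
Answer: -24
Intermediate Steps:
p(P) = -32 + 4*P
u = -26 (u = -3 - 23 = -26)
E(n) = 2*n
E(u) - p(1) = 2*(-26) - (-32 + 4*1) = -52 - (-32 + 4) = -52 - 1*(-28) = -52 + 28 = -24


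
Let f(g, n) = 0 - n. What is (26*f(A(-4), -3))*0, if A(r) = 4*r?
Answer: 0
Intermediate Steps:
f(g, n) = -n
(26*f(A(-4), -3))*0 = (26*(-1*(-3)))*0 = (26*3)*0 = 78*0 = 0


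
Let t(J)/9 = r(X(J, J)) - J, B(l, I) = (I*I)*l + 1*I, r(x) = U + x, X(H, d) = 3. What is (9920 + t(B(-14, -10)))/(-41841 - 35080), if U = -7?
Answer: -22574/76921 ≈ -0.29347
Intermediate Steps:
r(x) = -7 + x
B(l, I) = I + l*I² (B(l, I) = I²*l + I = l*I² + I = I + l*I²)
t(J) = -36 - 9*J (t(J) = 9*((-7 + 3) - J) = 9*(-4 - J) = -36 - 9*J)
(9920 + t(B(-14, -10)))/(-41841 - 35080) = (9920 + (-36 - (-90)*(1 - 10*(-14))))/(-41841 - 35080) = (9920 + (-36 - (-90)*(1 + 140)))/(-76921) = (9920 + (-36 - (-90)*141))*(-1/76921) = (9920 + (-36 - 9*(-1410)))*(-1/76921) = (9920 + (-36 + 12690))*(-1/76921) = (9920 + 12654)*(-1/76921) = 22574*(-1/76921) = -22574/76921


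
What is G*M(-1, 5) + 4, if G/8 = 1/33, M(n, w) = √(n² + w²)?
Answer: 4 + 8*√26/33 ≈ 5.2361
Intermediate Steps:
G = 8/33 ≈ 0.24242
G*M(-1, 5) + 4 = 8*√((-1)² + 5²)/33 + 4 = 8*√(1 + 25)/33 + 4 = 8*√26/33 + 4 = 4 + 8*√26/33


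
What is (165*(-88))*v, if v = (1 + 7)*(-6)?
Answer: 696960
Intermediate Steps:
v = -48 (v = 8*(-6) = -48)
(165*(-88))*v = (165*(-88))*(-48) = -14520*(-48) = 696960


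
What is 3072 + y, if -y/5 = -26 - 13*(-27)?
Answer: 1447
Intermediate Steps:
y = -1625 (y = -5*(-26 - 13*(-27)) = -5*(-26 + 351) = -5*325 = -1625)
3072 + y = 3072 - 1625 = 1447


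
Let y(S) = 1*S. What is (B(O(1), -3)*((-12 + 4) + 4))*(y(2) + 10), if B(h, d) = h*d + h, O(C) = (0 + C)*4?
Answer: 384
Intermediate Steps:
y(S) = S
O(C) = 4*C (O(C) = C*4 = 4*C)
B(h, d) = h + d*h (B(h, d) = d*h + h = h + d*h)
(B(O(1), -3)*((-12 + 4) + 4))*(y(2) + 10) = (((4*1)*(1 - 3))*((-12 + 4) + 4))*(2 + 10) = ((4*(-2))*(-8 + 4))*12 = -8*(-4)*12 = 32*12 = 384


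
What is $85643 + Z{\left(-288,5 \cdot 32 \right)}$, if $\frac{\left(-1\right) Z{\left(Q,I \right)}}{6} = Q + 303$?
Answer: $85553$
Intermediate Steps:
$Z{\left(Q,I \right)} = -1818 - 6 Q$ ($Z{\left(Q,I \right)} = - 6 \left(Q + 303\right) = - 6 \left(303 + Q\right) = -1818 - 6 Q$)
$85643 + Z{\left(-288,5 \cdot 32 \right)} = 85643 - 90 = 85553$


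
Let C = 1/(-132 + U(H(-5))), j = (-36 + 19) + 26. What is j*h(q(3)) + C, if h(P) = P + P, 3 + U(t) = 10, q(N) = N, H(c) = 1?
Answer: 6749/125 ≈ 53.992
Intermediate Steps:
U(t) = 7 (U(t) = -3 + 10 = 7)
h(P) = 2*P
j = 9 (j = -17 + 26 = 9)
C = -1/125 (C = 1/(-132 + 7) = 1/(-125) = -1/125 ≈ -0.0080000)
j*h(q(3)) + C = 9*(2*3) - 1/125 = 9*6 - 1/125 = 54 - 1/125 = 6749/125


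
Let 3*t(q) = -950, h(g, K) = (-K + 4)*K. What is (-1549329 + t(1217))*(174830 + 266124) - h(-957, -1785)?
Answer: -2049957785803/3 ≈ -6.8332e+11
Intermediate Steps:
h(g, K) = K*(4 - K) (h(g, K) = (4 - K)*K = K*(4 - K))
t(q) = -950/3 (t(q) = (⅓)*(-950) = -950/3)
(-1549329 + t(1217))*(174830 + 266124) - h(-957, -1785) = (-1549329 - 950/3)*(174830 + 266124) - (-1785)*(4 - 1*(-1785)) = -4648937/3*440954 - (-1785)*(4 + 1785) = -2049967365898/3 - (-1785)*1789 = -2049967365898/3 - 1*(-3193365) = -2049967365898/3 + 3193365 = -2049957785803/3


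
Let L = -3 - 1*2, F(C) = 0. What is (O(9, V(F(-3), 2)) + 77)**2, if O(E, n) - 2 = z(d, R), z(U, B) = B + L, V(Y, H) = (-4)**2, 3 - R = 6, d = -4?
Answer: 5041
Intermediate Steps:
R = -3 (R = 3 - 1*6 = 3 - 6 = -3)
L = -5 (L = -3 - 2 = -5)
V(Y, H) = 16
z(U, B) = -5 + B (z(U, B) = B - 5 = -5 + B)
O(E, n) = -6 (O(E, n) = 2 + (-5 - 3) = 2 - 8 = -6)
(O(9, V(F(-3), 2)) + 77)**2 = (-6 + 77)**2 = 71**2 = 5041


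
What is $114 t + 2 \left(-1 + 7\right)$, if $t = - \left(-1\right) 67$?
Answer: $7650$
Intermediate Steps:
$t = 67$ ($t = \left(-1\right) \left(-67\right) = 67$)
$114 t + 2 \left(-1 + 7\right) = 114 \cdot 67 + 2 \left(-1 + 7\right) = 7638 + 2 \cdot 6 = 7638 + 12 = 7650$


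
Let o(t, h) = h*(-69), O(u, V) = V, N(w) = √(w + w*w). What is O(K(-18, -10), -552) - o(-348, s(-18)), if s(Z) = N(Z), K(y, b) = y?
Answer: -552 + 207*√34 ≈ 655.01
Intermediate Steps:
N(w) = √(w + w²)
s(Z) = √(Z*(1 + Z))
o(t, h) = -69*h
O(K(-18, -10), -552) - o(-348, s(-18)) = -552 - (-69)*√(-18*(1 - 18)) = -552 - (-69)*√(-18*(-17)) = -552 - (-69)*√306 = -552 - (-69)*3*√34 = -552 - (-207)*√34 = -552 + 207*√34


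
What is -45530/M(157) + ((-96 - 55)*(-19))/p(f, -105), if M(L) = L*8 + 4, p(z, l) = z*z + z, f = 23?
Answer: -358627/11592 ≈ -30.937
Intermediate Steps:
p(z, l) = z + z² (p(z, l) = z² + z = z + z²)
M(L) = 4 + 8*L (M(L) = 8*L + 4 = 4 + 8*L)
-45530/M(157) + ((-96 - 55)*(-19))/p(f, -105) = -45530/(4 + 8*157) + ((-96 - 55)*(-19))/((23*(1 + 23))) = -45530/(4 + 1256) + (-151*(-19))/((23*24)) = -45530/1260 + 2869/552 = -45530*1/1260 + 2869*(1/552) = -4553/126 + 2869/552 = -358627/11592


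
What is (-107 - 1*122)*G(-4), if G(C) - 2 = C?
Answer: 458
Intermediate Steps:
G(C) = 2 + C
(-107 - 1*122)*G(-4) = (-107 - 1*122)*(2 - 4) = (-107 - 122)*(-2) = -229*(-2) = 458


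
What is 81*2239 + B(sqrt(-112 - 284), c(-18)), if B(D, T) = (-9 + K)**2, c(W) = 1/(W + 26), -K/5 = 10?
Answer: 184840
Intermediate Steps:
K = -50 (K = -5*10 = -50)
c(W) = 1/(26 + W)
B(D, T) = 3481 (B(D, T) = (-9 - 50)**2 = (-59)**2 = 3481)
81*2239 + B(sqrt(-112 - 284), c(-18)) = 81*2239 + 3481 = 181359 + 3481 = 184840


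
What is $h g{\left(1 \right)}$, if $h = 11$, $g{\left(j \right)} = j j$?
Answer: $11$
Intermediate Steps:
$g{\left(j \right)} = j^{2}$
$h g{\left(1 \right)} = 11 \cdot 1^{2} = 11 \cdot 1 = 11$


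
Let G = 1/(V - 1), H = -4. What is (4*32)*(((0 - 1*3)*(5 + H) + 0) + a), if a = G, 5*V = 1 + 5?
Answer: 256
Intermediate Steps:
V = 6/5 (V = (1 + 5)/5 = (⅕)*6 = 6/5 ≈ 1.2000)
G = 5 (G = 1/(6/5 - 1) = 1/(⅕) = 5)
a = 5
(4*32)*(((0 - 1*3)*(5 + H) + 0) + a) = (4*32)*(((0 - 1*3)*(5 - 4) + 0) + 5) = 128*(((0 - 3)*1 + 0) + 5) = 128*((-3*1 + 0) + 5) = 128*((-3 + 0) + 5) = 128*(-3 + 5) = 128*2 = 256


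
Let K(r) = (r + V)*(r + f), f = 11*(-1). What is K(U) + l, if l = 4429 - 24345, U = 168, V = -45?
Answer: -605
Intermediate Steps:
f = -11
K(r) = (-45 + r)*(-11 + r) (K(r) = (r - 45)*(r - 11) = (-45 + r)*(-11 + r))
l = -19916
K(U) + l = (495 + 168**2 - 56*168) - 19916 = (495 + 28224 - 9408) - 19916 = 19311 - 19916 = -605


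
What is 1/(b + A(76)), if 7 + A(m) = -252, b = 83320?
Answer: 1/83061 ≈ 1.2039e-5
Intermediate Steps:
A(m) = -259 (A(m) = -7 - 252 = -259)
1/(b + A(76)) = 1/(83320 - 259) = 1/83061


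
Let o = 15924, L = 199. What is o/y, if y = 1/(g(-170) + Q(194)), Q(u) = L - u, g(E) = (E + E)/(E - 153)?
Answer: 1831260/19 ≈ 96382.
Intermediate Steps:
g(E) = 2*E/(-153 + E) (g(E) = (2*E)/(-153 + E) = 2*E/(-153 + E))
Q(u) = 199 - u
y = 19/115 (y = 1/(2*(-170)/(-153 - 170) + (199 - 1*194)) = 1/(2*(-170)/(-323) + (199 - 194)) = 1/(2*(-170)*(-1/323) + 5) = 1/(20/19 + 5) = 1/(115/19) = 19/115 ≈ 0.16522)
o/y = 15924/(19/115) = 15924*(115/19) = 1831260/19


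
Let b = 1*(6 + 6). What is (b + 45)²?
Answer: 3249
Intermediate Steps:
b = 12 (b = 1*12 = 12)
(b + 45)² = (12 + 45)² = 57² = 3249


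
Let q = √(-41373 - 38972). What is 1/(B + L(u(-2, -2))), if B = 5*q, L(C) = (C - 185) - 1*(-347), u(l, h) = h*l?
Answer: 166/2036181 - 5*I*√80345/2036181 ≈ 8.1525e-5 - 0.00069604*I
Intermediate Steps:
q = I*√80345 (q = √(-80345) = I*√80345 ≈ 283.45*I)
L(C) = 162 + C (L(C) = (-185 + C) + 347 = 162 + C)
B = 5*I*√80345 (B = 5*(I*√80345) = 5*I*√80345 ≈ 1417.3*I)
1/(B + L(u(-2, -2))) = 1/(5*I*√80345 + (162 - 2*(-2))) = 1/(5*I*√80345 + (162 + 4)) = 1/(5*I*√80345 + 166) = 1/(166 + 5*I*√80345)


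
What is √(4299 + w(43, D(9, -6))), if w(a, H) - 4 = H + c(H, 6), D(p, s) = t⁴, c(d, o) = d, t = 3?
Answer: √4465 ≈ 66.821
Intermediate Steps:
D(p, s) = 81 (D(p, s) = 3⁴ = 81)
w(a, H) = 4 + 2*H (w(a, H) = 4 + (H + H) = 4 + 2*H)
√(4299 + w(43, D(9, -6))) = √(4299 + (4 + 2*81)) = √(4299 + (4 + 162)) = √(4299 + 166) = √4465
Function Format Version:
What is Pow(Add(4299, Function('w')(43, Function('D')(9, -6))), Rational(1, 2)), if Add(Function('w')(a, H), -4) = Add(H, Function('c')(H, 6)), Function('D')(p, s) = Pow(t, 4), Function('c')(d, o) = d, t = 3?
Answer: Pow(4465, Rational(1, 2)) ≈ 66.821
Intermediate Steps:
Function('D')(p, s) = 81 (Function('D')(p, s) = Pow(3, 4) = 81)
Function('w')(a, H) = Add(4, Mul(2, H)) (Function('w')(a, H) = Add(4, Add(H, H)) = Add(4, Mul(2, H)))
Pow(Add(4299, Function('w')(43, Function('D')(9, -6))), Rational(1, 2)) = Pow(Add(4299, Add(4, Mul(2, 81))), Rational(1, 2)) = Pow(Add(4299, Add(4, 162)), Rational(1, 2)) = Pow(Add(4299, 166), Rational(1, 2)) = Pow(4465, Rational(1, 2))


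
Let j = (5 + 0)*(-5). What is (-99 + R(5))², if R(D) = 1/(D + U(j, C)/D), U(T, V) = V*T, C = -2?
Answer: 2202256/225 ≈ 9787.8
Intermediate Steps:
j = -25 (j = 5*(-5) = -25)
U(T, V) = T*V
R(D) = 1/(D + 50/D) (R(D) = 1/(D + (-25*(-2))/D) = 1/(D + 50/D))
(-99 + R(5))² = (-99 + 5/(50 + 5²))² = (-99 + 5/(50 + 25))² = (-99 + 5/75)² = (-99 + 5*(1/75))² = (-99 + 1/15)² = (-1484/15)² = 2202256/225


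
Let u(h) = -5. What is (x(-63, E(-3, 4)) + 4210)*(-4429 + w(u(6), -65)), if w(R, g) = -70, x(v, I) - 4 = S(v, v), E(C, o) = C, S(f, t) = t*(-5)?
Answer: -20375971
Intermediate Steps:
S(f, t) = -5*t
x(v, I) = 4 - 5*v
(x(-63, E(-3, 4)) + 4210)*(-4429 + w(u(6), -65)) = ((4 - 5*(-63)) + 4210)*(-4429 - 70) = ((4 + 315) + 4210)*(-4499) = (319 + 4210)*(-4499) = 4529*(-4499) = -20375971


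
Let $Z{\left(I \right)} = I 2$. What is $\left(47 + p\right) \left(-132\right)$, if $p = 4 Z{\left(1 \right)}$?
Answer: $-7260$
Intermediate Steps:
$Z{\left(I \right)} = 2 I$
$p = 8$ ($p = 4 \cdot 2 \cdot 1 = 4 \cdot 2 = 8$)
$\left(47 + p\right) \left(-132\right) = \left(47 + 8\right) \left(-132\right) = 55 \left(-132\right) = -7260$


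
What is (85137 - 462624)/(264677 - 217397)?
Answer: -125829/15760 ≈ -7.9841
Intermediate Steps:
(85137 - 462624)/(264677 - 217397) = -377487/47280 = -377487*1/47280 = -125829/15760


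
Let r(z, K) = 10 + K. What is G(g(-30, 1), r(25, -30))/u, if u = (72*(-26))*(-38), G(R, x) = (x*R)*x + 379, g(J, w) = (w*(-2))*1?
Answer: -421/71136 ≈ -0.0059182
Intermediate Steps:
g(J, w) = -2*w (g(J, w) = -2*w*1 = -2*w)
G(R, x) = 379 + R*x**2 (G(R, x) = (R*x)*x + 379 = R*x**2 + 379 = 379 + R*x**2)
u = 71136 (u = -1872*(-38) = 71136)
G(g(-30, 1), r(25, -30))/u = (379 + (-2*1)*(10 - 30)**2)/71136 = (379 - 2*(-20)**2)*(1/71136) = (379 - 2*400)*(1/71136) = (379 - 800)*(1/71136) = -421*1/71136 = -421/71136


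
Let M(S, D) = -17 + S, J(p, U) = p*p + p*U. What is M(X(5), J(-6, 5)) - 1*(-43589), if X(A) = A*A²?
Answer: 43697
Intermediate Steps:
X(A) = A³
J(p, U) = p² + U*p
M(X(5), J(-6, 5)) - 1*(-43589) = (-17 + 5³) - 1*(-43589) = (-17 + 125) + 43589 = 108 + 43589 = 43697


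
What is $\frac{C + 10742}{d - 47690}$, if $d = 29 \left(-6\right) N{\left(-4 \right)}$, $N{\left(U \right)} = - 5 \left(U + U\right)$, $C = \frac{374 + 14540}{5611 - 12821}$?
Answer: $- \frac{38717453}{197013250} \approx -0.19652$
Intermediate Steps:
$C = - \frac{7457}{3605}$ ($C = \frac{14914}{-7210} = 14914 \left(- \frac{1}{7210}\right) = - \frac{7457}{3605} \approx -2.0685$)
$N{\left(U \right)} = - 10 U$ ($N{\left(U \right)} = - 5 \cdot 2 U = - 10 U$)
$d = -6960$ ($d = 29 \left(-6\right) \left(\left(-10\right) \left(-4\right)\right) = \left(-174\right) 40 = -6960$)
$\frac{C + 10742}{d - 47690} = \frac{- \frac{7457}{3605} + 10742}{-6960 - 47690} = \frac{38717453}{3605 \left(-54650\right)} = \frac{38717453}{3605} \left(- \frac{1}{54650}\right) = - \frac{38717453}{197013250}$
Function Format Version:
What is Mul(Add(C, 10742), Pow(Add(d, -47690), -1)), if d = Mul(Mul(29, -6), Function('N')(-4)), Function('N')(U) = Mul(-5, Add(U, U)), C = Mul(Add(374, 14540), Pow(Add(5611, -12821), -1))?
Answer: Rational(-38717453, 197013250) ≈ -0.19652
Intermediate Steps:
C = Rational(-7457, 3605) (C = Mul(14914, Pow(-7210, -1)) = Mul(14914, Rational(-1, 7210)) = Rational(-7457, 3605) ≈ -2.0685)
Function('N')(U) = Mul(-10, U) (Function('N')(U) = Mul(-5, Mul(2, U)) = Mul(-10, U))
d = -6960 (d = Mul(Mul(29, -6), Mul(-10, -4)) = Mul(-174, 40) = -6960)
Mul(Add(C, 10742), Pow(Add(d, -47690), -1)) = Mul(Add(Rational(-7457, 3605), 10742), Pow(Add(-6960, -47690), -1)) = Mul(Rational(38717453, 3605), Pow(-54650, -1)) = Mul(Rational(38717453, 3605), Rational(-1, 54650)) = Rational(-38717453, 197013250)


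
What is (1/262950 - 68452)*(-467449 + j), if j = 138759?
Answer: 591624033771731/26295 ≈ 2.2499e+10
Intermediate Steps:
(1/262950 - 68452)*(-467449 + j) = (1/262950 - 68452)*(-467449 + 138759) = (1/262950 - 68452)*(-328690) = -17999453399/262950*(-328690) = 591624033771731/26295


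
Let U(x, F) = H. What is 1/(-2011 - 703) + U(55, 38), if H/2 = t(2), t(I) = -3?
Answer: -16285/2714 ≈ -6.0004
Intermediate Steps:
H = -6 (H = 2*(-3) = -6)
U(x, F) = -6
1/(-2011 - 703) + U(55, 38) = 1/(-2011 - 703) - 6 = 1/(-2714) - 6 = -1/2714 - 6 = -16285/2714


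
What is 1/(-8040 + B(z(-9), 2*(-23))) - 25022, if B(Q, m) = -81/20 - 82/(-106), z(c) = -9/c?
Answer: -213334395266/8525873 ≈ -25022.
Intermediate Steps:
B(Q, m) = -3473/1060 (B(Q, m) = -81*1/20 - 82*(-1/106) = -81/20 + 41/53 = -3473/1060)
1/(-8040 + B(z(-9), 2*(-23))) - 25022 = 1/(-8040 - 3473/1060) - 25022 = 1/(-8525873/1060) - 25022 = -1060/8525873 - 25022 = -213334395266/8525873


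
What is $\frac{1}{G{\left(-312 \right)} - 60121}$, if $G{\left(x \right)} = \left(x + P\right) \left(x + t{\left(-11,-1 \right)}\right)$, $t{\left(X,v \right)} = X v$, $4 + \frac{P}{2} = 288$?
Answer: $- \frac{1}{137177} \approx -7.2899 \cdot 10^{-6}$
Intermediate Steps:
$P = 568$ ($P = -8 + 2 \cdot 288 = -8 + 576 = 568$)
$G{\left(x \right)} = \left(11 + x\right) \left(568 + x\right)$ ($G{\left(x \right)} = \left(x + 568\right) \left(x - -11\right) = \left(568 + x\right) \left(x + 11\right) = \left(568 + x\right) \left(11 + x\right) = \left(11 + x\right) \left(568 + x\right)$)
$\frac{1}{G{\left(-312 \right)} - 60121} = \frac{1}{\left(6248 + \left(-312\right)^{2} + 579 \left(-312\right)\right) - 60121} = \frac{1}{\left(6248 + 97344 - 180648\right) - 60121} = \frac{1}{-77056 - 60121} = \frac{1}{-137177} = - \frac{1}{137177}$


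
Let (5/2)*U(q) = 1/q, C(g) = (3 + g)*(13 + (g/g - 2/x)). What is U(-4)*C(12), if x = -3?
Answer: -22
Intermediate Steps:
C(g) = 44 + 44*g/3 (C(g) = (3 + g)*(13 + (g/g - 2/(-3))) = (3 + g)*(13 + (1 - 2*(-1/3))) = (3 + g)*(13 + (1 + 2/3)) = (3 + g)*(13 + 5/3) = (3 + g)*(44/3) = 44 + 44*g/3)
U(q) = 2/(5*q) (U(q) = 2*(1/q)/5 = 2/(5*q))
U(-4)*C(12) = ((2/5)/(-4))*(44 + (44/3)*12) = ((2/5)*(-1/4))*(44 + 176) = -1/10*220 = -22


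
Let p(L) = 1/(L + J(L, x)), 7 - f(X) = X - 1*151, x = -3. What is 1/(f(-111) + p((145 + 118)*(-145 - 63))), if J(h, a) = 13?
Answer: 54691/14711878 ≈ 0.0037175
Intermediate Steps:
f(X) = 158 - X (f(X) = 7 - (X - 1*151) = 7 - (X - 151) = 7 - (-151 + X) = 7 + (151 - X) = 158 - X)
p(L) = 1/(13 + L) (p(L) = 1/(L + 13) = 1/(13 + L))
1/(f(-111) + p((145 + 118)*(-145 - 63))) = 1/((158 - 1*(-111)) + 1/(13 + (145 + 118)*(-145 - 63))) = 1/((158 + 111) + 1/(13 + 263*(-208))) = 1/(269 + 1/(13 - 54704)) = 1/(269 + 1/(-54691)) = 1/(269 - 1/54691) = 1/(14711878/54691) = 54691/14711878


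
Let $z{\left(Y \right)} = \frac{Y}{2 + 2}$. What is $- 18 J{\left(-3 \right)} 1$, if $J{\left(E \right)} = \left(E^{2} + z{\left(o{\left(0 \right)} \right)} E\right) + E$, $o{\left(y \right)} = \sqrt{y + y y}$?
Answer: $-108$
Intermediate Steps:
$o{\left(y \right)} = \sqrt{y + y^{2}}$
$z{\left(Y \right)} = \frac{Y}{4}$
$J{\left(E \right)} = E + E^{2}$ ($J{\left(E \right)} = \left(E^{2} + \frac{\sqrt{0 \left(1 + 0\right)}}{4} E\right) + E = \left(E^{2} + \frac{\sqrt{0 \cdot 1}}{4} E\right) + E = \left(E^{2} + \frac{\sqrt{0}}{4} E\right) + E = \left(E^{2} + \frac{1}{4} \cdot 0 E\right) + E = \left(E^{2} + 0 E\right) + E = \left(E^{2} + 0\right) + E = E^{2} + E = E + E^{2}$)
$- 18 J{\left(-3 \right)} 1 = - 18 \left(- 3 \left(1 - 3\right)\right) 1 = - 18 \left(\left(-3\right) \left(-2\right)\right) 1 = \left(-18\right) 6 \cdot 1 = \left(-108\right) 1 = -108$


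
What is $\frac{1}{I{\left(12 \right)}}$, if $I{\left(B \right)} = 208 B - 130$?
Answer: $\frac{1}{2366} \approx 0.00042265$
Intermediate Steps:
$I{\left(B \right)} = -130 + 208 B$
$\frac{1}{I{\left(12 \right)}} = \frac{1}{-130 + 208 \cdot 12} = \frac{1}{-130 + 2496} = \frac{1}{2366}$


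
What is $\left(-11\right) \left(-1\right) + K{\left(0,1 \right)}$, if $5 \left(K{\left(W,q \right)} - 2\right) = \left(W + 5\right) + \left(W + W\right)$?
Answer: $14$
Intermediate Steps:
$K{\left(W,q \right)} = 3 + \frac{3 W}{5}$ ($K{\left(W,q \right)} = 2 + \frac{\left(W + 5\right) + \left(W + W\right)}{5} = 2 + \frac{\left(5 + W\right) + 2 W}{5} = 2 + \frac{5 + 3 W}{5} = 2 + \left(1 + \frac{3 W}{5}\right) = 3 + \frac{3 W}{5}$)
$\left(-11\right) \left(-1\right) + K{\left(0,1 \right)} = \left(-11\right) \left(-1\right) + \left(3 + \frac{3}{5} \cdot 0\right) = 11 + \left(3 + 0\right) = 11 + 3 = 14$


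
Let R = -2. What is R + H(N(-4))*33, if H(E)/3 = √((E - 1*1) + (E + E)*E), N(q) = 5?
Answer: -2 + 297*√6 ≈ 725.50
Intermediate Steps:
H(E) = 3*√(-1 + E + 2*E²) (H(E) = 3*√((E - 1*1) + (E + E)*E) = 3*√((E - 1) + (2*E)*E) = 3*√((-1 + E) + 2*E²) = 3*√(-1 + E + 2*E²))
R + H(N(-4))*33 = -2 + (3*√(-1 + 5 + 2*5²))*33 = -2 + (3*√(-1 + 5 + 2*25))*33 = -2 + (3*√(-1 + 5 + 50))*33 = -2 + (3*√54)*33 = -2 + (3*(3*√6))*33 = -2 + (9*√6)*33 = -2 + 297*√6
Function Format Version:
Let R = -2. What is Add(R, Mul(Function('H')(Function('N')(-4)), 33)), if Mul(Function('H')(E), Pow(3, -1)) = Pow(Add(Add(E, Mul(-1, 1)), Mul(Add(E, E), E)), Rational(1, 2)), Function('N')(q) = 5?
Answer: Add(-2, Mul(297, Pow(6, Rational(1, 2)))) ≈ 725.50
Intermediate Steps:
Function('H')(E) = Mul(3, Pow(Add(-1, E, Mul(2, Pow(E, 2))), Rational(1, 2))) (Function('H')(E) = Mul(3, Pow(Add(Add(E, Mul(-1, 1)), Mul(Add(E, E), E)), Rational(1, 2))) = Mul(3, Pow(Add(Add(E, -1), Mul(Mul(2, E), E)), Rational(1, 2))) = Mul(3, Pow(Add(Add(-1, E), Mul(2, Pow(E, 2))), Rational(1, 2))) = Mul(3, Pow(Add(-1, E, Mul(2, Pow(E, 2))), Rational(1, 2))))
Add(R, Mul(Function('H')(Function('N')(-4)), 33)) = Add(-2, Mul(Mul(3, Pow(Add(-1, 5, Mul(2, Pow(5, 2))), Rational(1, 2))), 33)) = Add(-2, Mul(Mul(3, Pow(Add(-1, 5, Mul(2, 25)), Rational(1, 2))), 33)) = Add(-2, Mul(Mul(3, Pow(Add(-1, 5, 50), Rational(1, 2))), 33)) = Add(-2, Mul(Mul(3, Pow(54, Rational(1, 2))), 33)) = Add(-2, Mul(Mul(3, Mul(3, Pow(6, Rational(1, 2)))), 33)) = Add(-2, Mul(Mul(9, Pow(6, Rational(1, 2))), 33)) = Add(-2, Mul(297, Pow(6, Rational(1, 2))))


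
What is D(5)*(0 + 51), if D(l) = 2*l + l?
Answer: 765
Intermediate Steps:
D(l) = 3*l
D(5)*(0 + 51) = (3*5)*(0 + 51) = 15*51 = 765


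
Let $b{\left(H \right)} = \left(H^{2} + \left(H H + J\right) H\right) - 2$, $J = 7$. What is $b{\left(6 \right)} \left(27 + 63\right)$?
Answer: $26280$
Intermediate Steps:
$b{\left(H \right)} = -2 + H^{2} + H \left(7 + H^{2}\right)$ ($b{\left(H \right)} = \left(H^{2} + \left(H H + 7\right) H\right) - 2 = \left(H^{2} + \left(H^{2} + 7\right) H\right) - 2 = \left(H^{2} + \left(7 + H^{2}\right) H\right) - 2 = \left(H^{2} + H \left(7 + H^{2}\right)\right) - 2 = -2 + H^{2} + H \left(7 + H^{2}\right)$)
$b{\left(6 \right)} \left(27 + 63\right) = \left(-2 + 6^{2} + 6^{3} + 7 \cdot 6\right) \left(27 + 63\right) = \left(-2 + 36 + 216 + 42\right) 90 = 292 \cdot 90 = 26280$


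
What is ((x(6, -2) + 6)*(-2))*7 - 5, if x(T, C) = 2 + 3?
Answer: -159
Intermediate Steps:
x(T, C) = 5
((x(6, -2) + 6)*(-2))*7 - 5 = ((5 + 6)*(-2))*7 - 5 = (11*(-2))*7 - 5 = -22*7 - 5 = -154 - 5 = -159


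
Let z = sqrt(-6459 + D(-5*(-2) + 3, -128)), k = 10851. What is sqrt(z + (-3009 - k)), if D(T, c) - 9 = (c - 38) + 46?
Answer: sqrt(-13860 + 3*I*sqrt(730)) ≈ 0.3442 + 117.73*I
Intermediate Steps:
D(T, c) = 17 + c (D(T, c) = 9 + ((c - 38) + 46) = 9 + ((-38 + c) + 46) = 9 + (8 + c) = 17 + c)
z = 3*I*sqrt(730) (z = sqrt(-6459 + (17 - 128)) = sqrt(-6459 - 111) = sqrt(-6570) = 3*I*sqrt(730) ≈ 81.056*I)
sqrt(z + (-3009 - k)) = sqrt(3*I*sqrt(730) + (-3009 - 1*10851)) = sqrt(3*I*sqrt(730) + (-3009 - 10851)) = sqrt(3*I*sqrt(730) - 13860) = sqrt(-13860 + 3*I*sqrt(730))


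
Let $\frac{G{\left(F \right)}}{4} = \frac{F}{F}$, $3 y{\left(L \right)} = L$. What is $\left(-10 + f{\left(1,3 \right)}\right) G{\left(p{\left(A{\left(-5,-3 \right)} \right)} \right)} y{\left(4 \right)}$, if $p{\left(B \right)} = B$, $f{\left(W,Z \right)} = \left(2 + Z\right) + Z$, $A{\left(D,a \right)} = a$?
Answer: $- \frac{32}{3} \approx -10.667$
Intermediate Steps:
$y{\left(L \right)} = \frac{L}{3}$
$f{\left(W,Z \right)} = 2 + 2 Z$
$G{\left(F \right)} = 4$ ($G{\left(F \right)} = 4 \frac{F}{F} = 4 \cdot 1 = 4$)
$\left(-10 + f{\left(1,3 \right)}\right) G{\left(p{\left(A{\left(-5,-3 \right)} \right)} \right)} y{\left(4 \right)} = \left(-10 + \left(2 + 2 \cdot 3\right)\right) 4 \cdot \frac{1}{3} \cdot 4 = \left(-10 + \left(2 + 6\right)\right) 4 \cdot \frac{4}{3} = \left(-10 + 8\right) 4 \cdot \frac{4}{3} = \left(-2\right) 4 \cdot \frac{4}{3} = \left(-8\right) \frac{4}{3} = - \frac{32}{3}$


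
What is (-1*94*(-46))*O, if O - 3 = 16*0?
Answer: 12972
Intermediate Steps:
O = 3 (O = 3 + 16*0 = 3 + 0 = 3)
(-1*94*(-46))*O = (-1*94*(-46))*3 = -94*(-46)*3 = 4324*3 = 12972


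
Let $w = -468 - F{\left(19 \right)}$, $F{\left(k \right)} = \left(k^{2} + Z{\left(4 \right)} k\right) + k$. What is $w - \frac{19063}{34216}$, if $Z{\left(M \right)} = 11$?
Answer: $- \frac{36185375}{34216} \approx -1057.6$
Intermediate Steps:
$F{\left(k \right)} = k^{2} + 12 k$ ($F{\left(k \right)} = \left(k^{2} + 11 k\right) + k = k^{2} + 12 k$)
$w = -1057$ ($w = -468 - 19 \left(12 + 19\right) = -468 - 19 \cdot 31 = -468 - 589 = -1057$)
$w - \frac{19063}{34216} = -1057 - \frac{19063}{34216} = - \frac{36185375}{34216}$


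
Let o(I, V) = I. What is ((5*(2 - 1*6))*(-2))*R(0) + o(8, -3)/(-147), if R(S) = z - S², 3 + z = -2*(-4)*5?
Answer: 217552/147 ≈ 1479.9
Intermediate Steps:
z = 37 (z = -3 - 2*(-4)*5 = -3 + 8*5 = -3 + 40 = 37)
R(S) = 37 - S²
((5*(2 - 1*6))*(-2))*R(0) + o(8, -3)/(-147) = ((5*(2 - 1*6))*(-2))*(37 - 1*0²) + 8/(-147) = ((5*(2 - 6))*(-2))*(37 - 1*0) + 8*(-1/147) = ((5*(-4))*(-2))*(37 + 0) - 8/147 = -20*(-2)*37 - 8/147 = 40*37 - 8/147 = 1480 - 8/147 = 217552/147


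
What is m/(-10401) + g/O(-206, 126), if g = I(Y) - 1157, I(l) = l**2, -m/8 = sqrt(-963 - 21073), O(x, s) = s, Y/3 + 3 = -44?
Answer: 9362/63 + 16*I*sqrt(5509)/10401 ≈ 148.6 + 0.11418*I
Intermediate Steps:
Y = -141 (Y = -9 + 3*(-44) = -9 - 132 = -141)
m = -16*I*sqrt(5509) (m = -8*sqrt(-963 - 21073) = -16*I*sqrt(5509) ≈ -1187.6*I)
g = 18724 (g = (-141)**2 - 1157 = 19881 - 1157 = 18724)
m/(-10401) + g/O(-206, 126) = -16*I*sqrt(5509)/(-10401) + 18724/126 = -16*I*sqrt(5509)*(-1/10401) + 18724*(1/126) = 16*I*sqrt(5509)/10401 + 9362/63 = 9362/63 + 16*I*sqrt(5509)/10401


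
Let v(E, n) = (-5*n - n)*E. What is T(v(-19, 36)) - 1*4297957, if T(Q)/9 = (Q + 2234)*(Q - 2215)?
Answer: 103454381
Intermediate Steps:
v(E, n) = -6*E*n (v(E, n) = (-6*n)*E = -6*E*n)
T(Q) = 9*(-2215 + Q)*(2234 + Q) (T(Q) = 9*((Q + 2234)*(Q - 2215)) = 9*((2234 + Q)*(-2215 + Q)) = 9*((-2215 + Q)*(2234 + Q)) = 9*(-2215 + Q)*(2234 + Q))
T(v(-19, 36)) - 1*4297957 = (-44534790 + 9*(-6*(-19)*36)**2 + 171*(-6*(-19)*36)) - 1*4297957 = (-44534790 + 9*4104**2 + 171*4104) - 4297957 = (-44534790 + 9*16842816 + 701784) - 4297957 = (-44534790 + 151585344 + 701784) - 4297957 = 107752338 - 4297957 = 103454381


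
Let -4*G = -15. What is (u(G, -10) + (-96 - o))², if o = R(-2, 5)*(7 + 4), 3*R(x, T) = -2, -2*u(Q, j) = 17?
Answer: 339889/36 ≈ 9441.4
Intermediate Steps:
G = 15/4 (G = -¼*(-15) = 15/4 ≈ 3.7500)
u(Q, j) = -17/2 (u(Q, j) = -½*17 = -17/2)
R(x, T) = -⅔ (R(x, T) = (⅓)*(-2) = -⅔)
o = -22/3 (o = -2*(7 + 4)/3 = -⅔*11 = -22/3 ≈ -7.3333)
(u(G, -10) + (-96 - o))² = (-17/2 + (-96 - 1*(-22/3)))² = (-17/2 + (-96 + 22/3))² = (-17/2 - 266/3)² = (-583/6)² = 339889/36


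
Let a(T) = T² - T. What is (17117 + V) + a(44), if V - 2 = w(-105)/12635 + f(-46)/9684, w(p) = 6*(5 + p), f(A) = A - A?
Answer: 48040677/2527 ≈ 19011.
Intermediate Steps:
f(A) = 0
w(p) = 30 + 6*p
V = 4934/2527 (V = 2 + ((30 + 6*(-105))/12635 + 0/9684) = 2 + ((30 - 630)*(1/12635) + 0*(1/9684)) = 2 + (-600*1/12635 + 0) = 2 + (-120/2527 + 0) = 2 - 120/2527 = 4934/2527 ≈ 1.9525)
(17117 + V) + a(44) = (17117 + 4934/2527) + 44*(-1 + 44) = 43259593/2527 + 44*43 = 43259593/2527 + 1892 = 48040677/2527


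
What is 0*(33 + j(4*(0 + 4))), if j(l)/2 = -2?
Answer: 0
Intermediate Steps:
j(l) = -4 (j(l) = 2*(-2) = -4)
0*(33 + j(4*(0 + 4))) = 0*(33 - 4) = 0*29 = 0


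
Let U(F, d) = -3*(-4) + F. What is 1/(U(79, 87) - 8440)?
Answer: -1/8349 ≈ -0.00011977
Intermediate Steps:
U(F, d) = 12 + F
1/(U(79, 87) - 8440) = 1/((12 + 79) - 8440) = 1/(91 - 8440) = 1/(-8349) = -1/8349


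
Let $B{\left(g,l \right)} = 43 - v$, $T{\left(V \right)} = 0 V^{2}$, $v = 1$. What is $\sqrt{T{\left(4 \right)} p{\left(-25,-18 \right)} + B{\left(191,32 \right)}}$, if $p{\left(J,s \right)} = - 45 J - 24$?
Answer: $\sqrt{42} \approx 6.4807$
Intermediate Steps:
$T{\left(V \right)} = 0$
$p{\left(J,s \right)} = -24 - 45 J$
$B{\left(g,l \right)} = 42$ ($B{\left(g,l \right)} = 43 - 1 = 42$)
$\sqrt{T{\left(4 \right)} p{\left(-25,-18 \right)} + B{\left(191,32 \right)}} = \sqrt{0 \left(-24 - -1125\right) + 42} = \sqrt{0 \left(-24 + 1125\right) + 42} = \sqrt{0 \cdot 1101 + 42} = \sqrt{0 + 42} = \sqrt{42}$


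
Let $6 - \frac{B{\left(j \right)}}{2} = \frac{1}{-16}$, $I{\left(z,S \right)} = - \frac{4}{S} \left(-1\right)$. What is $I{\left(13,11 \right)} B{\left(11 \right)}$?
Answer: $\frac{97}{22} \approx 4.4091$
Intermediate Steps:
$I{\left(z,S \right)} = \frac{4}{S}$
$B{\left(j \right)} = \frac{97}{8}$ ($B{\left(j \right)} = 12 - \frac{2}{-16} = 12 - - \frac{1}{8} = 12 + \frac{1}{8} = \frac{97}{8}$)
$I{\left(13,11 \right)} B{\left(11 \right)} = \frac{4}{11} \cdot \frac{97}{8} = \frac{97}{22}$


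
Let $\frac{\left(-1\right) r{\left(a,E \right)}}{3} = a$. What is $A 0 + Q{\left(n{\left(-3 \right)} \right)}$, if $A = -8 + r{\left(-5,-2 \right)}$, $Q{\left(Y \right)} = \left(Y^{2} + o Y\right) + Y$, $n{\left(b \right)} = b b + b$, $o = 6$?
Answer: $78$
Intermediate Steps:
$n{\left(b \right)} = b + b^{2}$ ($n{\left(b \right)} = b^{2} + b = b + b^{2}$)
$r{\left(a,E \right)} = - 3 a$
$Q{\left(Y \right)} = Y^{2} + 7 Y$ ($Q{\left(Y \right)} = \left(Y^{2} + 6 Y\right) + Y = Y^{2} + 7 Y$)
$A = 7$ ($A = -8 - -15 = -8 + 15 = 7$)
$A 0 + Q{\left(n{\left(-3 \right)} \right)} = 7 \cdot 0 + - 3 \left(1 - 3\right) \left(7 - 3 \left(1 - 3\right)\right) = 0 + \left(-3\right) \left(-2\right) \left(7 - -6\right) = 0 + 6 \left(7 + 6\right) = 0 + 6 \cdot 13 = 0 + 78 = 78$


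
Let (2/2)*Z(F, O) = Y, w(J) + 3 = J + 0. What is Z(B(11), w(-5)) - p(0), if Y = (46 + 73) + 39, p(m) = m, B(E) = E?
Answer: 158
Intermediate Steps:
w(J) = -3 + J (w(J) = -3 + (J + 0) = -3 + J)
Y = 158 (Y = 119 + 39 = 158)
Z(F, O) = 158
Z(B(11), w(-5)) - p(0) = 158 - 1*0 = 158 + 0 = 158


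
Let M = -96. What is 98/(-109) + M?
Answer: -10562/109 ≈ -96.899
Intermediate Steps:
98/(-109) + M = 98/(-109) - 96 = 98*(-1/109) - 96 = -98/109 - 96 = -10562/109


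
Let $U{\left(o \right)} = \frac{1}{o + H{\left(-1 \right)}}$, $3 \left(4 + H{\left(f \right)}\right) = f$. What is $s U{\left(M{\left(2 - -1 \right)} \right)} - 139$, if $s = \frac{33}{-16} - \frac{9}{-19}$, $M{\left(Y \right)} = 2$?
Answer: $- \frac{42049}{304} \approx -138.32$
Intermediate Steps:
$H{\left(f \right)} = -4 + \frac{f}{3}$
$U{\left(o \right)} = \frac{1}{- \frac{13}{3} + o}$ ($U{\left(o \right)} = \frac{1}{o + \left(-4 + \frac{1}{3} \left(-1\right)\right)} = \frac{1}{o - \frac{13}{3}} = \frac{1}{- \frac{13}{3} + o}$)
$s = - \frac{483}{304}$ ($s = 33 \left(- \frac{1}{16}\right) - - \frac{9}{19} = - \frac{33}{16} + \frac{9}{19} = - \frac{483}{304} \approx -1.5888$)
$s U{\left(M{\left(2 - -1 \right)} \right)} - 139 = - \frac{483 \frac{3}{-13 + 3 \cdot 2}}{304} - 139 = - \frac{483 \frac{3}{-13 + 6}}{304} - 139 = - \frac{483 \frac{3}{-7}}{304} - 139 = - \frac{483 \cdot 3 \left(- \frac{1}{7}\right)}{304} - 139 = \left(- \frac{483}{304}\right) \left(- \frac{3}{7}\right) - 139 = \frac{207}{304} - 139 = - \frac{42049}{304}$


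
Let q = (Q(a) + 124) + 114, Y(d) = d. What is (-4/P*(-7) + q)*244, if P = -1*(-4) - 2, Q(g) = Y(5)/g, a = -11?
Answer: 675148/11 ≈ 61377.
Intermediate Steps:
Q(g) = 5/g
P = 2 (P = 4 - 2 = 2)
q = 2613/11 (q = (5/(-11) + 124) + 114 = (5*(-1/11) + 124) + 114 = (-5/11 + 124) + 114 = 1359/11 + 114 = 2613/11 ≈ 237.55)
(-4/P*(-7) + q)*244 = (-4/2*(-7) + 2613/11)*244 = (-4*1/2*(-7) + 2613/11)*244 = (-2*(-7) + 2613/11)*244 = (14 + 2613/11)*244 = (2767/11)*244 = 675148/11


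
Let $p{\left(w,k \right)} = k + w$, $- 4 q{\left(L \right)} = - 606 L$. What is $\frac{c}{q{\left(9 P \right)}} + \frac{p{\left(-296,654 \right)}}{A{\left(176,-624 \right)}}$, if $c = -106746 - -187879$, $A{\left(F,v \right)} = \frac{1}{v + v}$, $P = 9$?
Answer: $- \frac{10965257446}{24543} \approx -4.4678 \cdot 10^{5}$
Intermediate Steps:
$q{\left(L \right)} = \frac{303 L}{2}$ ($q{\left(L \right)} = - \frac{\left(-606\right) L}{4} = \frac{303 L}{2}$)
$A{\left(F,v \right)} = \frac{1}{2 v}$
$c = 81133$ ($c = -106746 + 187879 = 81133$)
$\frac{c}{q{\left(9 P \right)}} + \frac{p{\left(-296,654 \right)}}{A{\left(176,-624 \right)}} = \frac{81133}{\frac{303}{2} \cdot 9 \cdot 9} + \frac{654 - 296}{\frac{1}{2} \frac{1}{-624}} = \frac{81133}{\frac{303}{2} \cdot 81} + \frac{358}{\frac{1}{2} \left(- \frac{1}{624}\right)} = \frac{81133}{\frac{24543}{2}} + \frac{358}{- \frac{1}{1248}} = 81133 \cdot \frac{2}{24543} + 358 \left(-1248\right) = \frac{162266}{24543} - 446784 = - \frac{10965257446}{24543}$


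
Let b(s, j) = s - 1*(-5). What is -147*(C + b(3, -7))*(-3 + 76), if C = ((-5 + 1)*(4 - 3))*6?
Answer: 171696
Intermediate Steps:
C = -24 (C = -4*1*6 = -4*6 = -24)
b(s, j) = 5 + s (b(s, j) = s + 5 = 5 + s)
-147*(C + b(3, -7))*(-3 + 76) = -147*(-24 + (5 + 3))*(-3 + 76) = -147*(-24 + 8)*73 = -(-2352)*73 = -147*(-1168) = 171696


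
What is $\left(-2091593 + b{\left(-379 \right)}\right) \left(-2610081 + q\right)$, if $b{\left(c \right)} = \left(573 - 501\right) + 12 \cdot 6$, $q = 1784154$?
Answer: $1727384198223$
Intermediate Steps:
$b{\left(c \right)} = 144$ ($b{\left(c \right)} = 72 + 72 = 144$)
$\left(-2091593 + b{\left(-379 \right)}\right) \left(-2610081 + q\right) = \left(-2091593 + 144\right) \left(-2610081 + 1784154\right) = \left(-2091449\right) \left(-825927\right) = 1727384198223$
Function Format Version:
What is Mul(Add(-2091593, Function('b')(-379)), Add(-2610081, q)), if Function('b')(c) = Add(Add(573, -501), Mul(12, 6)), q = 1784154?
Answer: 1727384198223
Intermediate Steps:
Function('b')(c) = 144 (Function('b')(c) = Add(72, 72) = 144)
Mul(Add(-2091593, Function('b')(-379)), Add(-2610081, q)) = Mul(Add(-2091593, 144), Add(-2610081, 1784154)) = Mul(-2091449, -825927) = 1727384198223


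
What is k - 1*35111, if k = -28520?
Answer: -63631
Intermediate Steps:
k - 1*35111 = -28520 - 1*35111 = -28520 - 35111 = -63631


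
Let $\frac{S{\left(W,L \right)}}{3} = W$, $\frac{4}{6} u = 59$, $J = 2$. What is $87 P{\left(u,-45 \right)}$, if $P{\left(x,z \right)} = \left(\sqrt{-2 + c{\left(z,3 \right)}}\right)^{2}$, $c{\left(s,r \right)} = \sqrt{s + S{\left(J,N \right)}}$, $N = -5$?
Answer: $-174 + 87 i \sqrt{39} \approx -174.0 + 543.31 i$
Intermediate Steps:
$u = \frac{177}{2}$ ($u = \frac{3}{2} \cdot 59 = \frac{177}{2} \approx 88.5$)
$S{\left(W,L \right)} = 3 W$
$c{\left(s,r \right)} = \sqrt{6 + s}$ ($c{\left(s,r \right)} = \sqrt{s + 3 \cdot 2} = \sqrt{s + 6} = \sqrt{6 + s}$)
$P{\left(x,z \right)} = -2 + \sqrt{6 + z}$ ($P{\left(x,z \right)} = \left(\sqrt{-2 + \sqrt{6 + z}}\right)^{2} = -2 + \sqrt{6 + z}$)
$87 P{\left(u,-45 \right)} = 87 \left(-2 + \sqrt{6 - 45}\right) = 87 \left(-2 + \sqrt{-39}\right) = 87 \left(-2 + i \sqrt{39}\right) = -174 + 87 i \sqrt{39}$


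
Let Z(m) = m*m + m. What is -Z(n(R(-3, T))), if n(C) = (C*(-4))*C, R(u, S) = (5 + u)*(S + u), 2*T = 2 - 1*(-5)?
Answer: -12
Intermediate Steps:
T = 7/2 (T = (2 - 1*(-5))/2 = (2 + 5)/2 = (½)*7 = 7/2 ≈ 3.5000)
n(C) = -4*C² (n(C) = (-4*C)*C = -4*C²)
Z(m) = m + m² (Z(m) = m² + m = m + m²)
-Z(n(R(-3, T))) = -(-4*((-3)² + 5*(7/2) + 5*(-3) + (7/2)*(-3))²)*(1 - 4*((-3)² + 5*(7/2) + 5*(-3) + (7/2)*(-3))²) = -(-4*(9 + 35/2 - 15 - 21/2)²)*(1 - 4*(9 + 35/2 - 15 - 21/2)²) = -(-4*1²)*(1 - 4*1²) = -(-4*1)*(1 - 4*1) = -(-4)*(1 - 4) = -(-4)*(-3) = -1*12 = -12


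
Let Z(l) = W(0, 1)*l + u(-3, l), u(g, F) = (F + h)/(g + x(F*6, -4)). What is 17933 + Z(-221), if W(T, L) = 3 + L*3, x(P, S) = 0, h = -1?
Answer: 16681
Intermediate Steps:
W(T, L) = 3 + 3*L
u(g, F) = (-1 + F)/g (u(g, F) = (F - 1)/(g + 0) = (-1 + F)/g)
Z(l) = ⅓ + 17*l/3 (Z(l) = (3 + 3*1)*l + (-1 + l)/(-3) = (3 + 3)*l - (-1 + l)/3 = 6*l + (⅓ - l/3) = ⅓ + 17*l/3)
17933 + Z(-221) = 17933 + (⅓ + (17/3)*(-221)) = 17933 + (⅓ - 3757/3) = 17933 - 1252 = 16681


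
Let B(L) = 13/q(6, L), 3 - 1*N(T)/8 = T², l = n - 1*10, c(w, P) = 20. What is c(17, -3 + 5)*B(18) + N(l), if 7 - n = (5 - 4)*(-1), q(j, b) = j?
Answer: 106/3 ≈ 35.333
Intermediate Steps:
n = 8 (n = 7 - (5 - 4)*(-1) = 7 - (-1) = 7 - 1*(-1) = 7 + 1 = 8)
l = -2 (l = 8 - 1*10 = 8 - 10 = -2)
N(T) = 24 - 8*T²
B(L) = 13/6
c(17, -3 + 5)*B(18) + N(l) = 20*(13/6) + (24 - 8*(-2)²) = 130/3 + (24 - 8*4) = 130/3 + (24 - 32) = 130/3 - 8 = 106/3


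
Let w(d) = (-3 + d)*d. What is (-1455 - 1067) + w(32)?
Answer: -1594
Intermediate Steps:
w(d) = d*(-3 + d)
(-1455 - 1067) + w(32) = (-1455 - 1067) + 32*(-3 + 32) = -2522 + 32*29 = -2522 + 928 = -1594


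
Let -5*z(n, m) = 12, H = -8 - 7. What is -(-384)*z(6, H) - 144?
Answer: -5328/5 ≈ -1065.6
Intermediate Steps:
H = -15
z(n, m) = -12/5 (z(n, m) = -⅕*12 = -12/5)
-(-384)*z(6, H) - 144 = -(-384)*(-12)/5 - 144 = -384*12/5 - 144 = -4608/5 - 144 = -5328/5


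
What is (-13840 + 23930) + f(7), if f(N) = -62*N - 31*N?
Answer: 9439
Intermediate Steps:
f(N) = -93*N
(-13840 + 23930) + f(7) = (-13840 + 23930) - 93*7 = 10090 - 651 = 9439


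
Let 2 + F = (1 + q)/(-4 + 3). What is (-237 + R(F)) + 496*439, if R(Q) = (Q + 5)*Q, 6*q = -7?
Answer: 7830043/36 ≈ 2.1750e+5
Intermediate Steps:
q = -7/6 (q = (⅙)*(-7) = -7/6 ≈ -1.1667)
F = -11/6 (F = -2 + (1 - 7/6)/(-4 + 3) = -2 - ⅙/(-1) = -2 - ⅙*(-1) = -2 + ⅙ = -11/6 ≈ -1.8333)
R(Q) = Q*(5 + Q) (R(Q) = (5 + Q)*Q = Q*(5 + Q))
(-237 + R(F)) + 496*439 = (-237 - 11*(5 - 11/6)/6) + 496*439 = (-237 - 11/6*19/6) + 217744 = (-237 - 209/36) + 217744 = -8741/36 + 217744 = 7830043/36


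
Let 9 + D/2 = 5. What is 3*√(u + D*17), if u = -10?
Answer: 3*I*√146 ≈ 36.249*I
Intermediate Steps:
D = -8 (D = -18 + 2*5 = -18 + 10 = -8)
3*√(u + D*17) = 3*√(-10 - 8*17) = 3*√(-10 - 136) = 3*√(-146) = 3*(I*√146) = 3*I*√146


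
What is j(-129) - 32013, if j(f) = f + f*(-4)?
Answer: -31626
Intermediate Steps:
j(f) = -3*f (j(f) = f - 4*f = -3*f)
j(-129) - 32013 = -3*(-129) - 32013 = 387 - 32013 = -31626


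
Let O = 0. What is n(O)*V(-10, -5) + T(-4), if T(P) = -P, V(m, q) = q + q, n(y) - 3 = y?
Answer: -26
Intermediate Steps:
n(y) = 3 + y
V(m, q) = 2*q
n(O)*V(-10, -5) + T(-4) = (3 + 0)*(2*(-5)) - 1*(-4) = 3*(-10) + 4 = -30 + 4 = -26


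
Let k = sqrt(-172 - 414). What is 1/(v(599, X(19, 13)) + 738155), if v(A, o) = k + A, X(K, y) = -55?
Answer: 369377/272878736551 - I*sqrt(586)/545757473102 ≈ 1.3536e-6 - 4.4356e-11*I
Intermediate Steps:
k = I*sqrt(586) (k = sqrt(-586) = I*sqrt(586) ≈ 24.207*I)
v(A, o) = A + I*sqrt(586) (v(A, o) = I*sqrt(586) + A = A + I*sqrt(586))
1/(v(599, X(19, 13)) + 738155) = 1/((599 + I*sqrt(586)) + 738155) = 1/(738754 + I*sqrt(586))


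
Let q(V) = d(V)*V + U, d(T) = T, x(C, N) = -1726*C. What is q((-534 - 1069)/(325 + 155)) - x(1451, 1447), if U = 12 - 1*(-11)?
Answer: 577027619209/230400 ≈ 2.5045e+6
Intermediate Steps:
U = 23 (U = 12 + 11 = 23)
q(V) = 23 + V**2 (q(V) = V*V + 23 = V**2 + 23 = 23 + V**2)
q((-534 - 1069)/(325 + 155)) - x(1451, 1447) = (23 + ((-534 - 1069)/(325 + 155))**2) - (-1726)*1451 = (23 + (-1603/480)**2) - 1*(-2504426) = (23 + (-1603*1/480)**2) + 2504426 = (23 + (-1603/480)**2) + 2504426 = (23 + 2569609/230400) + 2504426 = 7868809/230400 + 2504426 = 577027619209/230400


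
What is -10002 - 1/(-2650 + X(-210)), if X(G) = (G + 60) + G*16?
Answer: -61612319/6160 ≈ -10002.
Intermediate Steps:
X(G) = 60 + 17*G (X(G) = (60 + G) + 16*G = 60 + 17*G)
-10002 - 1/(-2650 + X(-210)) = -10002 - 1/(-2650 + (60 + 17*(-210))) = -10002 - 1/(-2650 + (60 - 3570)) = -10002 - 1/(-2650 - 3510) = -10002 - 1/(-6160) = -10002 - 1*(-1/6160) = -10002 + 1/6160 = -61612319/6160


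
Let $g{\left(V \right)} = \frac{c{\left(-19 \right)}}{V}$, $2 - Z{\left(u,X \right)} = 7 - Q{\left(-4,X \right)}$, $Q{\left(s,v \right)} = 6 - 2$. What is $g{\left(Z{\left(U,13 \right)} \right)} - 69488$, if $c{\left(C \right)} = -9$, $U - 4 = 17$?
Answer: $-69479$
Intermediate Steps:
$U = 21$ ($U = 4 + 17 = 21$)
$Q{\left(s,v \right)} = 4$
$Z{\left(u,X \right)} = -1$ ($Z{\left(u,X \right)} = 2 - \left(7 - 4\right) = 2 - 3 = -1$)
$g{\left(V \right)} = - \frac{9}{V}$
$g{\left(Z{\left(U,13 \right)} \right)} - 69488 = - \frac{9}{-1} - 69488 = \left(-9\right) \left(-1\right) - 69488 = 9 - 69488 = -69479$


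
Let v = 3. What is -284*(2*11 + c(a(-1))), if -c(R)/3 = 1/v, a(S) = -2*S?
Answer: -5964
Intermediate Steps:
c(R) = -1 (c(R) = -3/3 = -3*⅓ = -1)
-284*(2*11 + c(a(-1))) = -284*(2*11 - 1) = -284*(22 - 1) = -284*21 = -5964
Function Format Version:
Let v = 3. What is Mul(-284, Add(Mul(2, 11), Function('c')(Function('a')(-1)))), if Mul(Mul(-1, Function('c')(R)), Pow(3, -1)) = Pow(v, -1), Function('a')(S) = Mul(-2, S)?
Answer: -5964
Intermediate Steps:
Function('c')(R) = -1 (Function('c')(R) = Mul(-3, Pow(3, -1)) = Mul(-3, Rational(1, 3)) = -1)
Mul(-284, Add(Mul(2, 11), Function('c')(Function('a')(-1)))) = Mul(-284, Add(Mul(2, 11), -1)) = Mul(-284, Add(22, -1)) = Mul(-284, 21) = -5964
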